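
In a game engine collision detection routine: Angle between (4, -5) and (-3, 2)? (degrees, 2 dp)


u.v = -22, |u| = sqrt(41) = 6.4031, |v| = sqrt(13) = 3.6056
cos(theta) = u.v/(|u||v|) = -22/sqrt(533) = -0.952926
theta = acos(-0.952926) = 162.35 degrees

162.35 degrees


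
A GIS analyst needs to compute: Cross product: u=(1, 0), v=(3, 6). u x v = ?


u x v = u_x*v_y - u_y*v_x = 1*6 - 0*3
= 6 - 0 = 6

6


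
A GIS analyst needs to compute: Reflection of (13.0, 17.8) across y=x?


Reflection over y=x: (x,y) -> (y,x)
(13, 17.8) -> (17.8, 13)

(17.8, 13)


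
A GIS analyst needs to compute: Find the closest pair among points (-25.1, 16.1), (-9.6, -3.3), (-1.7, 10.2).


d(P0,P1) = 24.8316, d(P0,P2) = 24.1323, d(P1,P2) = 15.6416
Closest: P1 and P2

Closest pair: (-9.6, -3.3) and (-1.7, 10.2), distance = 15.6416


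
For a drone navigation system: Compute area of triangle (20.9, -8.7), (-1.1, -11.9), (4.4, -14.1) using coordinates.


Area = |x_A(y_B-y_C) + x_B(y_C-y_A) + x_C(y_A-y_B)|/2
= |45.98 + 5.94 + 14.08|/2
= 66/2 = 33

33


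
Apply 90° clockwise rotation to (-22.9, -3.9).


90° CW: (x,y) -> (y, -x)
(-22.9,-3.9) -> (-3.9, 22.9)

(-3.9, 22.9)


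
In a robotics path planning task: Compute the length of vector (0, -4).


|u| = sqrt(0^2 + (-4)^2) = sqrt(16) = 4

4


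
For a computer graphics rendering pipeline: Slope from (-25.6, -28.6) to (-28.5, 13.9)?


slope = (y2-y1)/(x2-x1) = (13.9-(-28.6))/((-28.5)-(-25.6)) = 42.5/(-2.9) = -14.6552

-14.6552


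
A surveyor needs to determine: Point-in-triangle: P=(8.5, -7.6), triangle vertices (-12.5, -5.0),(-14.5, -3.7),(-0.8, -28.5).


Cross products: AB x AP = -22.1, BC x BP = 516.97, CA x CP = -463.08
All same sign? no

No, outside


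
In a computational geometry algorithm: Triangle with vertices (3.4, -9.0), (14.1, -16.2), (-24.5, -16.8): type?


Side lengths squared: AB^2=166.33, BC^2=1490.32, CA^2=839.25
Sorted: [166.33, 839.25, 1490.32]
By sides: Scalene, By angles: Obtuse

Scalene, Obtuse


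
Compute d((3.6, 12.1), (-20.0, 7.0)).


dx=-23.6, dy=-5.1
d^2 = (-23.6)^2 + (-5.1)^2 = 582.97
d = sqrt(582.97) = 24.1448

24.1448


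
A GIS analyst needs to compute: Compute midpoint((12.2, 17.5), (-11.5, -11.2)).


M = ((12.2+(-11.5))/2, (17.5+(-11.2))/2)
= (0.35, 3.15)

(0.35, 3.15)


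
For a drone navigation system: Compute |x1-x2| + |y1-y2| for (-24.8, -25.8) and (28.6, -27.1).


|(-24.8)-28.6| + |(-25.8)-(-27.1)| = 53.4 + 1.3 = 54.7

54.7


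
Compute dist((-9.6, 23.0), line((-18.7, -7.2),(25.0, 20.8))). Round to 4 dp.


|cross product| = 1064.94
|line direction| = sqrt(2693.69) = 51.9008
Distance = 1064.94/sqrt(2693.69) = 20.5188

20.5188


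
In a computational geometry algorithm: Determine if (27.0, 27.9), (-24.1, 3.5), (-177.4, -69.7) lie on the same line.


Cross product: ((-24.1)-27)*((-69.7)-27.9) - (3.5-27.9)*((-177.4)-27)
= 0

Yes, collinear


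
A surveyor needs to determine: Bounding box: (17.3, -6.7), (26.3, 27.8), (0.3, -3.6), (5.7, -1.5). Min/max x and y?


x range: [0.3, 26.3]
y range: [-6.7, 27.8]
Bounding box: (0.3,-6.7) to (26.3,27.8)

(0.3,-6.7) to (26.3,27.8)


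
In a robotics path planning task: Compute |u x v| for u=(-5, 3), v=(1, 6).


|u x v| = |(-5)*6 - 3*1|
= |(-30) - 3| = 33

33


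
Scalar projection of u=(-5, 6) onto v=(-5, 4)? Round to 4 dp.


u.v = 49, |v| = sqrt(41) = 6.4031
Scalar projection = u.v / |v| = 49 / sqrt(41) = 7.6525

7.6525


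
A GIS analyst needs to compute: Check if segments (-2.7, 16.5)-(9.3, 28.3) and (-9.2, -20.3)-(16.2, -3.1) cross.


Cross products: d1=822.92, d2=916.24, d3=-364.9, d4=-458.22
d1*d2 < 0 and d3*d4 < 0? no

No, they don't intersect


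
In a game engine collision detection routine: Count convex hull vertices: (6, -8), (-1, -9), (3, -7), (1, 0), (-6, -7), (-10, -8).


Convex hull vertices (CCW): (-10, -8), (-1, -9), (6, -8), (1, 0)
Count = 4

4


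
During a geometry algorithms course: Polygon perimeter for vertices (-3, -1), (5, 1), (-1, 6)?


Sides: (-3, -1)->(5, 1): sqrt(68) = 8.246211, (5, 1)->(-1, 6): sqrt(61) = 7.81025, (-1, 6)->(-3, -1): sqrt(53) = 7.28011
Sum = 23.336571
Perimeter = 23.3366

23.3366


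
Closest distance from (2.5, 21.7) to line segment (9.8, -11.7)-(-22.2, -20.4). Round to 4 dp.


Project P onto AB: t = 0 (clamped to [0,1])
Closest point on segment: (9.8, -11.7)
Distance: 34.1884

34.1884


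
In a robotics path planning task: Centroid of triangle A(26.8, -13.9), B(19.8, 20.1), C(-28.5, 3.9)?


Centroid = ((x_A+x_B+x_C)/3, (y_A+y_B+y_C)/3)
= ((26.8+19.8+(-28.5))/3, ((-13.9)+20.1+3.9)/3)
= (6.0333, 3.3667)

(6.0333, 3.3667)


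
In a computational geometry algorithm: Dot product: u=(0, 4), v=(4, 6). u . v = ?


u . v = u_x*v_x + u_y*v_y = 0*4 + 4*6
= 0 + 24 = 24

24


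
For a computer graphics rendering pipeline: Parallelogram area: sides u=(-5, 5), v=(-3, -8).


|u x v| = |(-5)*(-8) - 5*(-3)|
= |40 - (-15)| = 55

55


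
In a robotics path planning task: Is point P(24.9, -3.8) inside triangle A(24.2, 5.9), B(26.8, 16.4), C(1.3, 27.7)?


Cross products: AB x AP = -32.57, BC x BP = 536.57, CA x CP = -206.87
All same sign? no

No, outside


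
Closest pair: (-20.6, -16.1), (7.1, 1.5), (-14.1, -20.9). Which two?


d(P0,P1) = 32.8184, d(P0,P2) = 8.0802, d(P1,P2) = 30.8415
Closest: P0 and P2

Closest pair: (-20.6, -16.1) and (-14.1, -20.9), distance = 8.0802


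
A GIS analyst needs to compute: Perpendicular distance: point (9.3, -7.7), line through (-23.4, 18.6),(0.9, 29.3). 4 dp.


|cross product| = 988.98
|line direction| = sqrt(704.98) = 26.5515
Distance = 988.98/sqrt(704.98) = 37.2477

37.2477


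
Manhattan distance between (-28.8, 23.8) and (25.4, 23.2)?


|(-28.8)-25.4| + |23.8-23.2| = 54.2 + 0.6 = 54.8

54.8


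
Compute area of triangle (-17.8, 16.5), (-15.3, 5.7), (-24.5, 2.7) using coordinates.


Area = |x_A(y_B-y_C) + x_B(y_C-y_A) + x_C(y_A-y_B)|/2
= |(-53.4) + 211.14 + (-264.6)|/2
= 106.86/2 = 53.43

53.43


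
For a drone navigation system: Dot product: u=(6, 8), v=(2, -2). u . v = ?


u . v = u_x*v_x + u_y*v_y = 6*2 + 8*(-2)
= 12 + (-16) = -4

-4


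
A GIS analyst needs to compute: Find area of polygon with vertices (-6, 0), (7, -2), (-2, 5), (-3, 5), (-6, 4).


Shoelace sum: ((-6)*(-2) - 7*0) + (7*5 - (-2)*(-2)) + ((-2)*5 - (-3)*5) + ((-3)*4 - (-6)*5) + ((-6)*0 - (-6)*4)
= 90
Area = |90|/2 = 45

45


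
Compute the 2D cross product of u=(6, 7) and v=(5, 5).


u x v = u_x*v_y - u_y*v_x = 6*5 - 7*5
= 30 - 35 = -5

-5


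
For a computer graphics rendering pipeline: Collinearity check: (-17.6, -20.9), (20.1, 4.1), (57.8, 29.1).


Cross product: (20.1-(-17.6))*(29.1-(-20.9)) - (4.1-(-20.9))*(57.8-(-17.6))
= 0

Yes, collinear


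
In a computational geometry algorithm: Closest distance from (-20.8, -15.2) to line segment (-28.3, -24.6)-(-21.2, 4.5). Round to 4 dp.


Project P onto AB: t = 0.3642 (clamped to [0,1])
Closest point on segment: (-25.714, -14.0011)
Distance: 5.0582

5.0582


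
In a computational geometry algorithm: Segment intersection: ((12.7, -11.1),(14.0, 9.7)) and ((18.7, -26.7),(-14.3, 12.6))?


Cross products: d1=-279, d2=-1016.49, d3=-145.08, d4=592.41
d1*d2 < 0 and d3*d4 < 0? no

No, they don't intersect


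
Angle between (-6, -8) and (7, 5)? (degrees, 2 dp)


u.v = -82, |u| = sqrt(100) = 10, |v| = sqrt(74) = 8.6023
cos(theta) = u.v/(|u||v|) = -82/sqrt(7400) = -0.953231
theta = acos(-0.953231) = 162.41 degrees

162.41 degrees


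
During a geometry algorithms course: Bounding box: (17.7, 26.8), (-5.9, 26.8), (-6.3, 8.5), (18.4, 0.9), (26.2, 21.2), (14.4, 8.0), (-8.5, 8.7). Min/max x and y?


x range: [-8.5, 26.2]
y range: [0.9, 26.8]
Bounding box: (-8.5,0.9) to (26.2,26.8)

(-8.5,0.9) to (26.2,26.8)


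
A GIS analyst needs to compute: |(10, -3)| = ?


|u| = sqrt(10^2 + (-3)^2) = sqrt(109) = 10.4403

10.4403


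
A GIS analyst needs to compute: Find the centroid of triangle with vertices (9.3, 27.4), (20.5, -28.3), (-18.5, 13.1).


Centroid = ((x_A+x_B+x_C)/3, (y_A+y_B+y_C)/3)
= ((9.3+20.5+(-18.5))/3, (27.4+(-28.3)+13.1)/3)
= (3.7667, 4.0667)

(3.7667, 4.0667)


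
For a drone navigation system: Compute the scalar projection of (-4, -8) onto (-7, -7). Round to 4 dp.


u.v = 84, |v| = sqrt(98) = 9.8995
Scalar projection = u.v / |v| = 84 / sqrt(98) = 8.4853

8.4853


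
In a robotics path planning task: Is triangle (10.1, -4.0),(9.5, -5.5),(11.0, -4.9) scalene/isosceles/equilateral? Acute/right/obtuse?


Side lengths squared: AB^2=2.61, BC^2=2.61, CA^2=1.62
Sorted: [1.62, 2.61, 2.61]
By sides: Isosceles, By angles: Acute

Isosceles, Acute


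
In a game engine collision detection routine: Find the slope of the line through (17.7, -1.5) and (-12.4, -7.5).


slope = (y2-y1)/(x2-x1) = ((-7.5)-(-1.5))/((-12.4)-17.7) = (-6)/(-30.1) = 0.1993

0.1993


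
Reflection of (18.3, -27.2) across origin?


Reflection over origin: (x,y) -> (-x,-y)
(18.3, -27.2) -> (-18.3, 27.2)

(-18.3, 27.2)


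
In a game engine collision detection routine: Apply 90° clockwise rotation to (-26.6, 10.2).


90° CW: (x,y) -> (y, -x)
(-26.6,10.2) -> (10.2, 26.6)

(10.2, 26.6)


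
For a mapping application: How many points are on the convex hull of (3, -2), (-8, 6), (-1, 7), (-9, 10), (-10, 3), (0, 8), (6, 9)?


Convex hull vertices (CCW): (-10, 3), (3, -2), (6, 9), (-9, 10)
Count = 4

4


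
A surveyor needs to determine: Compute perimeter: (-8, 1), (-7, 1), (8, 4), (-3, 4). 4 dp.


Sides: (-8, 1)->(-7, 1): sqrt(1) = 1, (-7, 1)->(8, 4): sqrt(234) = 15.297059, (8, 4)->(-3, 4): sqrt(121) = 11, (-3, 4)->(-8, 1): sqrt(34) = 5.830952
Sum = 33.128011
Perimeter = 33.128

33.128


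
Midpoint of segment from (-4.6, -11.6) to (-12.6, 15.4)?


M = (((-4.6)+(-12.6))/2, ((-11.6)+15.4)/2)
= (-8.6, 1.9)

(-8.6, 1.9)


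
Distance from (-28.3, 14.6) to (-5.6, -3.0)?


dx=22.7, dy=-17.6
d^2 = 22.7^2 + (-17.6)^2 = 825.05
d = sqrt(825.05) = 28.7237

28.7237


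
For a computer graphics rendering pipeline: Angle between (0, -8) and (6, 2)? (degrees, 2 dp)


u.v = -16, |u| = sqrt(64) = 8, |v| = sqrt(40) = 6.3246
cos(theta) = u.v/(|u||v|) = -16/sqrt(2560) = -0.316228
theta = acos(-0.316228) = 108.43 degrees

108.43 degrees


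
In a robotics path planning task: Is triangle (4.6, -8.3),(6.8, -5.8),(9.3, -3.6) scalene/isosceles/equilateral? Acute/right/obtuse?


Side lengths squared: AB^2=11.09, BC^2=11.09, CA^2=44.18
Sorted: [11.09, 11.09, 44.18]
By sides: Isosceles, By angles: Obtuse

Isosceles, Obtuse


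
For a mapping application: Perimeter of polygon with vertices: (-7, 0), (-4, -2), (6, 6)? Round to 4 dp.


Sides: (-7, 0)->(-4, -2): sqrt(13) = 3.605551, (-4, -2)->(6, 6): sqrt(164) = 12.806248, (6, 6)->(-7, 0): sqrt(205) = 14.317821
Sum = 30.72962
Perimeter = 30.7296

30.7296


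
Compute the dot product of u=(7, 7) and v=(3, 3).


u . v = u_x*v_x + u_y*v_y = 7*3 + 7*3
= 21 + 21 = 42

42


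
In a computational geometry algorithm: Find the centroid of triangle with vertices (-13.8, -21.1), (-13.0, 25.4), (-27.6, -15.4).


Centroid = ((x_A+x_B+x_C)/3, (y_A+y_B+y_C)/3)
= (((-13.8)+(-13)+(-27.6))/3, ((-21.1)+25.4+(-15.4))/3)
= (-18.1333, -3.7)

(-18.1333, -3.7)


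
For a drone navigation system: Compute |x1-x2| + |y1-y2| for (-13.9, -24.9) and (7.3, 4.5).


|(-13.9)-7.3| + |(-24.9)-4.5| = 21.2 + 29.4 = 50.6

50.6


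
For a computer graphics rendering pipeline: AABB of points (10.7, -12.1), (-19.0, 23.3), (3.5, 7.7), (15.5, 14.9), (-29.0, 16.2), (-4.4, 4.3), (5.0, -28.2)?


x range: [-29, 15.5]
y range: [-28.2, 23.3]
Bounding box: (-29,-28.2) to (15.5,23.3)

(-29,-28.2) to (15.5,23.3)


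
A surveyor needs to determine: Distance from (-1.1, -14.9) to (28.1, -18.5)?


dx=29.2, dy=-3.6
d^2 = 29.2^2 + (-3.6)^2 = 865.6
d = sqrt(865.6) = 29.4211

29.4211


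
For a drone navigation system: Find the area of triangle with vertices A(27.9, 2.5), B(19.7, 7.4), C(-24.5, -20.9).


Area = |x_A(y_B-y_C) + x_B(y_C-y_A) + x_C(y_A-y_B)|/2
= |789.57 + (-460.98) + 120.05|/2
= 448.64/2 = 224.32

224.32


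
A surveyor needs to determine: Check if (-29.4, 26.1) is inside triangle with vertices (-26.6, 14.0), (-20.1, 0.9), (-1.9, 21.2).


Cross products: AB x AP = 41.97, BC x BP = 647.43, CA x CP = -319.03
All same sign? no

No, outside


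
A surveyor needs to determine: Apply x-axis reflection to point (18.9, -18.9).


Reflection over x-axis: (x,y) -> (x,-y)
(18.9, -18.9) -> (18.9, 18.9)

(18.9, 18.9)


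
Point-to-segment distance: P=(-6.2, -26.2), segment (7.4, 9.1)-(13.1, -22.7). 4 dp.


Project P onto AB: t = 1 (clamped to [0,1])
Closest point on segment: (13.1, -22.7)
Distance: 19.6148

19.6148


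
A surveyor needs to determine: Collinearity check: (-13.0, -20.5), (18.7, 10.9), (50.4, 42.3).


Cross product: (18.7-(-13))*(42.3-(-20.5)) - (10.9-(-20.5))*(50.4-(-13))
= 0

Yes, collinear


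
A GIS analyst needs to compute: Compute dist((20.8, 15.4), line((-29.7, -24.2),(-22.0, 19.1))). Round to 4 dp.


|cross product| = 1881.73
|line direction| = sqrt(1934.18) = 43.9793
Distance = 1881.73/sqrt(1934.18) = 42.7867

42.7867


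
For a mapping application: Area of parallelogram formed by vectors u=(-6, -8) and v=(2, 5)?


|u x v| = |(-6)*5 - (-8)*2|
= |(-30) - (-16)| = 14

14


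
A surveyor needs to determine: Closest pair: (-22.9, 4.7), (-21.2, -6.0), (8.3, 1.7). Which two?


d(P0,P1) = 10.8342, d(P0,P2) = 31.3439, d(P1,P2) = 30.4884
Closest: P0 and P1

Closest pair: (-22.9, 4.7) and (-21.2, -6.0), distance = 10.8342


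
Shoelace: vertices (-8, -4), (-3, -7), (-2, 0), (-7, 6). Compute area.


Shoelace sum: ((-8)*(-7) - (-3)*(-4)) + ((-3)*0 - (-2)*(-7)) + ((-2)*6 - (-7)*0) + ((-7)*(-4) - (-8)*6)
= 94
Area = |94|/2 = 47

47


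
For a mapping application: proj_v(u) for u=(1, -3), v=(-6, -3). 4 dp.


u.v = 3, |v| = sqrt(45) = 6.7082
Scalar projection = u.v / |v| = 3 / sqrt(45) = 0.4472

0.4472


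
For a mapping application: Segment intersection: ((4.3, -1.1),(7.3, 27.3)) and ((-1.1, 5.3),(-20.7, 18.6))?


Cross products: d1=53.62, d2=-542.92, d3=172.56, d4=769.1
d1*d2 < 0 and d3*d4 < 0? no

No, they don't intersect


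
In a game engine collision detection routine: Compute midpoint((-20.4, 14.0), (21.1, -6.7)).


M = (((-20.4)+21.1)/2, (14+(-6.7))/2)
= (0.35, 3.65)

(0.35, 3.65)


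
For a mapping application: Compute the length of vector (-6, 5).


|u| = sqrt((-6)^2 + 5^2) = sqrt(61) = 7.8102

7.8102


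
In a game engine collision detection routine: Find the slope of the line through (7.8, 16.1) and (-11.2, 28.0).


slope = (y2-y1)/(x2-x1) = (28-16.1)/((-11.2)-7.8) = 11.9/(-19) = -0.6263

-0.6263


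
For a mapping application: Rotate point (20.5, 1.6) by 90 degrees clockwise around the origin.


90° CW: (x,y) -> (y, -x)
(20.5,1.6) -> (1.6, -20.5)

(1.6, -20.5)


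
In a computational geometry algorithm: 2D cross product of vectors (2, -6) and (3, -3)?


u x v = u_x*v_y - u_y*v_x = 2*(-3) - (-6)*3
= (-6) - (-18) = 12

12


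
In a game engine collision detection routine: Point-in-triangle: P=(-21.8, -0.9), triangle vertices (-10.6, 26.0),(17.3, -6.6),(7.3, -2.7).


Cross products: AB x AP = -1115.63, BC x BP = 95.49, CA x CP = 802.95
All same sign? no

No, outside


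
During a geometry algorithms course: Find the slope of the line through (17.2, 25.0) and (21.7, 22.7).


slope = (y2-y1)/(x2-x1) = (22.7-25)/(21.7-17.2) = (-2.3)/4.5 = -0.5111

-0.5111


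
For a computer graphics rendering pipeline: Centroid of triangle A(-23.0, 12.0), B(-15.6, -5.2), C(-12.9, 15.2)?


Centroid = ((x_A+x_B+x_C)/3, (y_A+y_B+y_C)/3)
= (((-23)+(-15.6)+(-12.9))/3, (12+(-5.2)+15.2)/3)
= (-17.1667, 7.3333)

(-17.1667, 7.3333)


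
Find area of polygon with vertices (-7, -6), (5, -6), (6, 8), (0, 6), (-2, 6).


Shoelace sum: ((-7)*(-6) - 5*(-6)) + (5*8 - 6*(-6)) + (6*6 - 0*8) + (0*6 - (-2)*6) + ((-2)*(-6) - (-7)*6)
= 250
Area = |250|/2 = 125

125


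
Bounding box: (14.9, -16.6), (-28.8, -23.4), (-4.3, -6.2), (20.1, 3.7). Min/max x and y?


x range: [-28.8, 20.1]
y range: [-23.4, 3.7]
Bounding box: (-28.8,-23.4) to (20.1,3.7)

(-28.8,-23.4) to (20.1,3.7)


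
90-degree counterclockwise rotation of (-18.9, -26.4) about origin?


90° CCW: (x,y) -> (-y, x)
(-18.9,-26.4) -> (26.4, -18.9)

(26.4, -18.9)


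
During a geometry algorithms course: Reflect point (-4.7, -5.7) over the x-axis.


Reflection over x-axis: (x,y) -> (x,-y)
(-4.7, -5.7) -> (-4.7, 5.7)

(-4.7, 5.7)


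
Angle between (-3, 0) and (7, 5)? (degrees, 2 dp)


u.v = -21, |u| = sqrt(9) = 3, |v| = sqrt(74) = 8.6023
cos(theta) = u.v/(|u||v|) = -21/sqrt(666) = -0.813733
theta = acos(-0.813733) = 144.46 degrees

144.46 degrees


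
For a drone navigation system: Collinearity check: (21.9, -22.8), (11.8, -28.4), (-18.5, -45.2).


Cross product: (11.8-21.9)*((-45.2)-(-22.8)) - ((-28.4)-(-22.8))*((-18.5)-21.9)
= 0

Yes, collinear


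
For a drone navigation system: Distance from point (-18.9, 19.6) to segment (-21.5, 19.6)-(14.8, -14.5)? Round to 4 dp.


Project P onto AB: t = 0.038 (clamped to [0,1])
Closest point on segment: (-20.1188, 18.3025)
Distance: 1.7802

1.7802


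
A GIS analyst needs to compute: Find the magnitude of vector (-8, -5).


|u| = sqrt((-8)^2 + (-5)^2) = sqrt(89) = 9.434

9.434


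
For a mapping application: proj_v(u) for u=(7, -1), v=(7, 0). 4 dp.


u.v = 49, |v| = sqrt(49) = 7
Scalar projection = u.v / |v| = 49 / sqrt(49) = 7

7


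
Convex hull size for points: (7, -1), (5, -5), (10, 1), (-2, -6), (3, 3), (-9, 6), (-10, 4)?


Convex hull vertices (CCW): (-10, 4), (-2, -6), (5, -5), (10, 1), (3, 3), (-9, 6)
Count = 6

6


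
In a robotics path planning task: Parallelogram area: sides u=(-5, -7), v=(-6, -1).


|u x v| = |(-5)*(-1) - (-7)*(-6)|
= |5 - 42| = 37

37


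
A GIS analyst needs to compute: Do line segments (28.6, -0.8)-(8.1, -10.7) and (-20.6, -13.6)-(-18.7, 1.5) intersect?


Cross products: d1=-718.6, d2=-427.86, d3=-224.68, d4=-515.42
d1*d2 < 0 and d3*d4 < 0? no

No, they don't intersect


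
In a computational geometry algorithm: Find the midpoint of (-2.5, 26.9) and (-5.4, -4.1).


M = (((-2.5)+(-5.4))/2, (26.9+(-4.1))/2)
= (-3.95, 11.4)

(-3.95, 11.4)


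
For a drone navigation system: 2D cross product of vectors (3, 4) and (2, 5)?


u x v = u_x*v_y - u_y*v_x = 3*5 - 4*2
= 15 - 8 = 7

7


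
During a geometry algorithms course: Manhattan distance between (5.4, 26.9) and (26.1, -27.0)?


|5.4-26.1| + |26.9-(-27)| = 20.7 + 53.9 = 74.6

74.6


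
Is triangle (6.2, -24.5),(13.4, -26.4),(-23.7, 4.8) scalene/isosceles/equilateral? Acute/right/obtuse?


Side lengths squared: AB^2=55.45, BC^2=2349.85, CA^2=1752.5
Sorted: [55.45, 1752.5, 2349.85]
By sides: Scalene, By angles: Obtuse

Scalene, Obtuse


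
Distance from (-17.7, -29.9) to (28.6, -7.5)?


dx=46.3, dy=22.4
d^2 = 46.3^2 + 22.4^2 = 2645.45
d = sqrt(2645.45) = 51.4339

51.4339


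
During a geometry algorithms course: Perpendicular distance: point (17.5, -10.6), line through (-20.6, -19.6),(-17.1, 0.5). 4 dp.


|cross product| = 734.31
|line direction| = sqrt(416.26) = 20.4025
Distance = 734.31/sqrt(416.26) = 35.9913

35.9913


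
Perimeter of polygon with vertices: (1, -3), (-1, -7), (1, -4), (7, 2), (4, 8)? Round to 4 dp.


Sides: (1, -3)->(-1, -7): sqrt(20) = 4.472136, (-1, -7)->(1, -4): sqrt(13) = 3.605551, (1, -4)->(7, 2): sqrt(72) = 8.485281, (7, 2)->(4, 8): sqrt(45) = 6.708204, (4, 8)->(1, -3): sqrt(130) = 11.401754
Sum = 34.672926
Perimeter = 34.6729

34.6729


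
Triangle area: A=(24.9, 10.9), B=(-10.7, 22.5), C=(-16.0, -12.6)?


Area = |x_A(y_B-y_C) + x_B(y_C-y_A) + x_C(y_A-y_B)|/2
= |873.99 + 251.45 + 185.6|/2
= 1311.04/2 = 655.52

655.52


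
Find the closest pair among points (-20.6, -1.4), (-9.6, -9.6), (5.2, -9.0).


d(P0,P1) = 13.7201, d(P0,P2) = 26.8961, d(P1,P2) = 14.8122
Closest: P0 and P1

Closest pair: (-20.6, -1.4) and (-9.6, -9.6), distance = 13.7201


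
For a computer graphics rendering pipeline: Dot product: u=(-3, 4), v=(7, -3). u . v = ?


u . v = u_x*v_x + u_y*v_y = (-3)*7 + 4*(-3)
= (-21) + (-12) = -33

-33


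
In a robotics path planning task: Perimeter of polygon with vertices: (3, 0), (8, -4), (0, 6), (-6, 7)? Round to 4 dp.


Sides: (3, 0)->(8, -4): sqrt(41) = 6.403124, (8, -4)->(0, 6): sqrt(164) = 12.806248, (0, 6)->(-6, 7): sqrt(37) = 6.082763, (-6, 7)->(3, 0): sqrt(130) = 11.401754
Sum = 36.693889
Perimeter = 36.6939

36.6939


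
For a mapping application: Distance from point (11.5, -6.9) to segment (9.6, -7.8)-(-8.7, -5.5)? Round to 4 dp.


Project P onto AB: t = 0 (clamped to [0,1])
Closest point on segment: (9.6, -7.8)
Distance: 2.1024

2.1024


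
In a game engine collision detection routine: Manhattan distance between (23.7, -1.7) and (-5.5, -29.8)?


|23.7-(-5.5)| + |(-1.7)-(-29.8)| = 29.2 + 28.1 = 57.3

57.3


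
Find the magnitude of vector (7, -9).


|u| = sqrt(7^2 + (-9)^2) = sqrt(130) = 11.4018

11.4018


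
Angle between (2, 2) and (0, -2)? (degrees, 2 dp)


u.v = -4, |u| = sqrt(8) = 2.8284, |v| = sqrt(4) = 2
cos(theta) = u.v/(|u||v|) = -4/sqrt(32) = -0.707107
theta = acos(-0.707107) = 135 degrees

135 degrees


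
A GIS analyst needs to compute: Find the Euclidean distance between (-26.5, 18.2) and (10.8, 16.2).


dx=37.3, dy=-2
d^2 = 37.3^2 + (-2)^2 = 1395.29
d = sqrt(1395.29) = 37.3536

37.3536


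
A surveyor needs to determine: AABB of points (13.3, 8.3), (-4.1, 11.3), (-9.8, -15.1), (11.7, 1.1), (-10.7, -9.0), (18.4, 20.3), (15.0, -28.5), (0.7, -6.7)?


x range: [-10.7, 18.4]
y range: [-28.5, 20.3]
Bounding box: (-10.7,-28.5) to (18.4,20.3)

(-10.7,-28.5) to (18.4,20.3)


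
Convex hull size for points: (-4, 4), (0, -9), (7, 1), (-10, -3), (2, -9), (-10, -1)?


Convex hull vertices (CCW): (-10, -3), (0, -9), (2, -9), (7, 1), (-4, 4), (-10, -1)
Count = 6

6


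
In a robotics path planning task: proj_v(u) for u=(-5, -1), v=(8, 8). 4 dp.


u.v = -48, |v| = sqrt(128) = 11.3137
Scalar projection = u.v / |v| = -48 / sqrt(128) = -4.2426

-4.2426


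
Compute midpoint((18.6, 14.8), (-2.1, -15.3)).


M = ((18.6+(-2.1))/2, (14.8+(-15.3))/2)
= (8.25, -0.25)

(8.25, -0.25)


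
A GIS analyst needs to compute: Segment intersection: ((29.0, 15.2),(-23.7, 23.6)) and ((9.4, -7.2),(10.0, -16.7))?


Cross products: d1=199.64, d2=-295.97, d3=1345.12, d4=1840.73
d1*d2 < 0 and d3*d4 < 0? no

No, they don't intersect


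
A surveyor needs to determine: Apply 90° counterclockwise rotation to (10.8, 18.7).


90° CCW: (x,y) -> (-y, x)
(10.8,18.7) -> (-18.7, 10.8)

(-18.7, 10.8)


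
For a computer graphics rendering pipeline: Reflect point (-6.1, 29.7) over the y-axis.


Reflection over y-axis: (x,y) -> (-x,y)
(-6.1, 29.7) -> (6.1, 29.7)

(6.1, 29.7)


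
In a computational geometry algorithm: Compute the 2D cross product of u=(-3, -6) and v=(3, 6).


u x v = u_x*v_y - u_y*v_x = (-3)*6 - (-6)*3
= (-18) - (-18) = 0

0


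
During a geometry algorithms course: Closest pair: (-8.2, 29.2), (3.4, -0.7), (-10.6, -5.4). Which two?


d(P0,P1) = 32.0713, d(P0,P2) = 34.6831, d(P1,P2) = 14.7679
Closest: P1 and P2

Closest pair: (3.4, -0.7) and (-10.6, -5.4), distance = 14.7679


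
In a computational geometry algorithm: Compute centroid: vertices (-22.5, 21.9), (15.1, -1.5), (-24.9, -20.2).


Centroid = ((x_A+x_B+x_C)/3, (y_A+y_B+y_C)/3)
= (((-22.5)+15.1+(-24.9))/3, (21.9+(-1.5)+(-20.2))/3)
= (-10.7667, 0.0667)

(-10.7667, 0.0667)


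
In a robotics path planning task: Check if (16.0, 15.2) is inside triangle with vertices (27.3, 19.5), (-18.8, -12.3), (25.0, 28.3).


Cross products: AB x AP = -161.11, BC x BP = -208.38, CA x CP = -109.33
All same sign? yes

Yes, inside


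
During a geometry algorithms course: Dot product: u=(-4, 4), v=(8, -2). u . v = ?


u . v = u_x*v_x + u_y*v_y = (-4)*8 + 4*(-2)
= (-32) + (-8) = -40

-40


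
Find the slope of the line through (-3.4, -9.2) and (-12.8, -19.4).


slope = (y2-y1)/(x2-x1) = ((-19.4)-(-9.2))/((-12.8)-(-3.4)) = (-10.2)/(-9.4) = 1.0851

1.0851


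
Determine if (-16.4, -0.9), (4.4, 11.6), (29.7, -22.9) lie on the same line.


Cross product: (4.4-(-16.4))*((-22.9)-(-0.9)) - (11.6-(-0.9))*(29.7-(-16.4))
= -1033.85

No, not collinear


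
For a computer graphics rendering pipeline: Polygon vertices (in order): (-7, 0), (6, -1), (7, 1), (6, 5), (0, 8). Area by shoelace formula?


Shoelace sum: ((-7)*(-1) - 6*0) + (6*1 - 7*(-1)) + (7*5 - 6*1) + (6*8 - 0*5) + (0*0 - (-7)*8)
= 153
Area = |153|/2 = 76.5

76.5


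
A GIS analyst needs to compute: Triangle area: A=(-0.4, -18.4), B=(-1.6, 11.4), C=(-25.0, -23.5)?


Area = |x_A(y_B-y_C) + x_B(y_C-y_A) + x_C(y_A-y_B)|/2
= |(-13.96) + 8.16 + 745|/2
= 739.2/2 = 369.6

369.6


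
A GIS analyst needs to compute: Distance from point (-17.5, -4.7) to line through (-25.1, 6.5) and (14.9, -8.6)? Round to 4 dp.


|cross product| = 333.24
|line direction| = sqrt(1828.01) = 42.7552
Distance = 333.24/sqrt(1828.01) = 7.7941

7.7941


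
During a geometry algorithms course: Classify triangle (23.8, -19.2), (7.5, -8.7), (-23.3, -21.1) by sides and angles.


Side lengths squared: AB^2=375.94, BC^2=1102.4, CA^2=2222.02
Sorted: [375.94, 1102.4, 2222.02]
By sides: Scalene, By angles: Obtuse

Scalene, Obtuse


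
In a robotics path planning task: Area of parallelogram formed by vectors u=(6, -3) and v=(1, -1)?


|u x v| = |6*(-1) - (-3)*1|
= |(-6) - (-3)| = 3

3


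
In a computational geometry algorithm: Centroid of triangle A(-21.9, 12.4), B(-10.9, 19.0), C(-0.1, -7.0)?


Centroid = ((x_A+x_B+x_C)/3, (y_A+y_B+y_C)/3)
= (((-21.9)+(-10.9)+(-0.1))/3, (12.4+19+(-7))/3)
= (-10.9667, 8.1333)

(-10.9667, 8.1333)


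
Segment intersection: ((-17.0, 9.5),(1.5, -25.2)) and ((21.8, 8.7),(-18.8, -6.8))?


Cross products: d1=-633.88, d2=1061.69, d3=1331.56, d4=-364.01
d1*d2 < 0 and d3*d4 < 0? yes

Yes, they intersect


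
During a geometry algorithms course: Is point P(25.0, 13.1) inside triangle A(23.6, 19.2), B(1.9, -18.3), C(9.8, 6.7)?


Cross products: AB x AP = 184.87, BC x BP = -329.44, CA x CP = -101.68
All same sign? no

No, outside


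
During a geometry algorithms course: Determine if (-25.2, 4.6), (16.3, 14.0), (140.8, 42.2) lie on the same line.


Cross product: (16.3-(-25.2))*(42.2-4.6) - (14-4.6)*(140.8-(-25.2))
= 0

Yes, collinear


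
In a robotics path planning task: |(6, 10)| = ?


|u| = sqrt(6^2 + 10^2) = sqrt(136) = 11.6619

11.6619


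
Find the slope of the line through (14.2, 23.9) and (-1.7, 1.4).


slope = (y2-y1)/(x2-x1) = (1.4-23.9)/((-1.7)-14.2) = (-22.5)/(-15.9) = 1.4151

1.4151


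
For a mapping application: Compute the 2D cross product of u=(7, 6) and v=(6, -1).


u x v = u_x*v_y - u_y*v_x = 7*(-1) - 6*6
= (-7) - 36 = -43

-43


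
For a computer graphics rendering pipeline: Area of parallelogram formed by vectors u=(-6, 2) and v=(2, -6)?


|u x v| = |(-6)*(-6) - 2*2|
= |36 - 4| = 32

32


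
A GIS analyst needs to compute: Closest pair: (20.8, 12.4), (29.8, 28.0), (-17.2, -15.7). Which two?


d(P0,P1) = 18.01, d(P0,P2) = 47.2611, d(P1,P2) = 64.177
Closest: P0 and P1

Closest pair: (20.8, 12.4) and (29.8, 28.0), distance = 18.01


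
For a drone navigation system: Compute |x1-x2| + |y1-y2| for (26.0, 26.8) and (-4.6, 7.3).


|26-(-4.6)| + |26.8-7.3| = 30.6 + 19.5 = 50.1

50.1


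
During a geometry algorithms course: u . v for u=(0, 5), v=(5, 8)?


u . v = u_x*v_x + u_y*v_y = 0*5 + 5*8
= 0 + 40 = 40

40


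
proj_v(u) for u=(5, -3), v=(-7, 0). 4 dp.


u.v = -35, |v| = sqrt(49) = 7
Scalar projection = u.v / |v| = -35 / sqrt(49) = -5

-5


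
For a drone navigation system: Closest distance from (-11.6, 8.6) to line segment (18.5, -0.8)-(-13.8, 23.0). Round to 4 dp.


Project P onto AB: t = 0.743 (clamped to [0,1])
Closest point on segment: (-5.4973, 16.8822)
Distance: 10.2878

10.2878


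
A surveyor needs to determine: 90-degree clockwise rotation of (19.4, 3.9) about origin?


90° CW: (x,y) -> (y, -x)
(19.4,3.9) -> (3.9, -19.4)

(3.9, -19.4)


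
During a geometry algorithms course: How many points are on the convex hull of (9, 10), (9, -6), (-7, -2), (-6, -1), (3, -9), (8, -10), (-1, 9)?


Convex hull vertices (CCW): (-7, -2), (3, -9), (8, -10), (9, -6), (9, 10), (-1, 9)
Count = 6

6


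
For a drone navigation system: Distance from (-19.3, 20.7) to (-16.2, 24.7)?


dx=3.1, dy=4
d^2 = 3.1^2 + 4^2 = 25.61
d = sqrt(25.61) = 5.0606

5.0606


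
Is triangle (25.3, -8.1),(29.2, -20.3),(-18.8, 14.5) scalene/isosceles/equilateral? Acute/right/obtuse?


Side lengths squared: AB^2=164.05, BC^2=3515.04, CA^2=2455.57
Sorted: [164.05, 2455.57, 3515.04]
By sides: Scalene, By angles: Obtuse

Scalene, Obtuse


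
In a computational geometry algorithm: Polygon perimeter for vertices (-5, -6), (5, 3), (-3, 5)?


Sides: (-5, -6)->(5, 3): sqrt(181) = 13.453624, (5, 3)->(-3, 5): sqrt(68) = 8.246211, (-3, 5)->(-5, -6): sqrt(125) = 11.18034
Sum = 32.880175
Perimeter = 32.8802

32.8802


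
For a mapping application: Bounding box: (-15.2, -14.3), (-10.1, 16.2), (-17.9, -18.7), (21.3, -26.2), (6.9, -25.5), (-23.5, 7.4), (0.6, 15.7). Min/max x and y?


x range: [-23.5, 21.3]
y range: [-26.2, 16.2]
Bounding box: (-23.5,-26.2) to (21.3,16.2)

(-23.5,-26.2) to (21.3,16.2)


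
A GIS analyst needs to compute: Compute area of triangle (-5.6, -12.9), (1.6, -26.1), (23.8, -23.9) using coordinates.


Area = |x_A(y_B-y_C) + x_B(y_C-y_A) + x_C(y_A-y_B)|/2
= |12.32 + (-17.6) + 314.16|/2
= 308.88/2 = 154.44

154.44


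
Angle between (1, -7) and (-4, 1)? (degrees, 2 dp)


u.v = -11, |u| = sqrt(50) = 7.0711, |v| = sqrt(17) = 4.1231
cos(theta) = u.v/(|u||v|) = -11/sqrt(850) = -0.377297
theta = acos(-0.377297) = 112.17 degrees

112.17 degrees


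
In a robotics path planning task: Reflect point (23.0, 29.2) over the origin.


Reflection over origin: (x,y) -> (-x,-y)
(23, 29.2) -> (-23, -29.2)

(-23, -29.2)


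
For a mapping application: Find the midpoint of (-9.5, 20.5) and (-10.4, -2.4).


M = (((-9.5)+(-10.4))/2, (20.5+(-2.4))/2)
= (-9.95, 9.05)

(-9.95, 9.05)


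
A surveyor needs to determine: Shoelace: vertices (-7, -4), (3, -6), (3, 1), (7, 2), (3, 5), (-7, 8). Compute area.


Shoelace sum: ((-7)*(-6) - 3*(-4)) + (3*1 - 3*(-6)) + (3*2 - 7*1) + (7*5 - 3*2) + (3*8 - (-7)*5) + ((-7)*(-4) - (-7)*8)
= 246
Area = |246|/2 = 123

123


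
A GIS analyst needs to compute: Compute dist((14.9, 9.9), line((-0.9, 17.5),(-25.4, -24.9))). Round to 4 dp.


|cross product| = 856.12
|line direction| = sqrt(2398.01) = 48.9695
Distance = 856.12/sqrt(2398.01) = 17.4827

17.4827


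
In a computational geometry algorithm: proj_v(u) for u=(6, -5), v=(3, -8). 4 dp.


u.v = 58, |v| = sqrt(73) = 8.544
Scalar projection = u.v / |v| = 58 / sqrt(73) = 6.7884

6.7884


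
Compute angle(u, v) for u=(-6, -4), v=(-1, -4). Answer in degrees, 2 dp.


u.v = 22, |u| = sqrt(52) = 7.2111, |v| = sqrt(17) = 4.1231
cos(theta) = u.v/(|u||v|) = 22/sqrt(884) = 0.73994
theta = acos(0.73994) = 42.27 degrees

42.27 degrees


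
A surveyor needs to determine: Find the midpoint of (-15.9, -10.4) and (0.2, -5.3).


M = (((-15.9)+0.2)/2, ((-10.4)+(-5.3))/2)
= (-7.85, -7.85)

(-7.85, -7.85)


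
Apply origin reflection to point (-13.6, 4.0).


Reflection over origin: (x,y) -> (-x,-y)
(-13.6, 4) -> (13.6, -4)

(13.6, -4)


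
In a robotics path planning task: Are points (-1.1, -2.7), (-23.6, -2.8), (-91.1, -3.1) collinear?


Cross product: ((-23.6)-(-1.1))*((-3.1)-(-2.7)) - ((-2.8)-(-2.7))*((-91.1)-(-1.1))
= 0

Yes, collinear


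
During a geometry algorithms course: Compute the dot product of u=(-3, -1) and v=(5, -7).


u . v = u_x*v_x + u_y*v_y = (-3)*5 + (-1)*(-7)
= (-15) + 7 = -8

-8


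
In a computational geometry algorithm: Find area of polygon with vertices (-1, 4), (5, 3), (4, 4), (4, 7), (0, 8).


Shoelace sum: ((-1)*3 - 5*4) + (5*4 - 4*3) + (4*7 - 4*4) + (4*8 - 0*7) + (0*4 - (-1)*8)
= 37
Area = |37|/2 = 18.5

18.5


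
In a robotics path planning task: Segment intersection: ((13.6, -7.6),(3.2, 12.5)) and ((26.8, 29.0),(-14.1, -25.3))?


Cross products: d1=780.18, d2=-606.63, d3=-645.96, d4=740.85
d1*d2 < 0 and d3*d4 < 0? yes

Yes, they intersect


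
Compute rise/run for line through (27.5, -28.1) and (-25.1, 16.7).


slope = (y2-y1)/(x2-x1) = (16.7-(-28.1))/((-25.1)-27.5) = 44.8/(-52.6) = -0.8517

-0.8517


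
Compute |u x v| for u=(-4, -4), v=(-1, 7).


|u x v| = |(-4)*7 - (-4)*(-1)|
= |(-28) - 4| = 32

32


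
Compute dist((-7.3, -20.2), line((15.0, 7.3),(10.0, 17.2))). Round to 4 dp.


|cross product| = 358.27
|line direction| = sqrt(123.01) = 11.091
Distance = 358.27/sqrt(123.01) = 32.3028

32.3028


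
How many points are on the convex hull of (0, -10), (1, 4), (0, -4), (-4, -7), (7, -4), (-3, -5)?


Convex hull vertices (CCW): (-4, -7), (0, -10), (7, -4), (1, 4)
Count = 4

4


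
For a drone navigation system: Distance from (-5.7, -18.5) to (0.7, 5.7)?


dx=6.4, dy=24.2
d^2 = 6.4^2 + 24.2^2 = 626.6
d = sqrt(626.6) = 25.032

25.032


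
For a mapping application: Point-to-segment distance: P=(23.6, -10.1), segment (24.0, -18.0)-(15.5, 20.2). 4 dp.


Project P onto AB: t = 0.1993 (clamped to [0,1])
Closest point on segment: (22.3062, -10.3879)
Distance: 1.3254

1.3254


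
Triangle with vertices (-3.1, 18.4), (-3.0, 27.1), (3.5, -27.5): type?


Side lengths squared: AB^2=75.7, BC^2=3023.41, CA^2=2150.37
Sorted: [75.7, 2150.37, 3023.41]
By sides: Scalene, By angles: Obtuse

Scalene, Obtuse


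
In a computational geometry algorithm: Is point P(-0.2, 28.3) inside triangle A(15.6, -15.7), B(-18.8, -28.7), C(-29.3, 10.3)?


Cross products: AB x AP = -1719, BC x BP = -1323.9, CA x CP = 1564.8
All same sign? no

No, outside


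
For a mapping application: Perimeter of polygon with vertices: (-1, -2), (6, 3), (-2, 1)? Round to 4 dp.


Sides: (-1, -2)->(6, 3): sqrt(74) = 8.602325, (6, 3)->(-2, 1): sqrt(68) = 8.246211, (-2, 1)->(-1, -2): sqrt(10) = 3.162278
Sum = 20.010814
Perimeter = 20.0108

20.0108


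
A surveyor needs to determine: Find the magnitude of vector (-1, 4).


|u| = sqrt((-1)^2 + 4^2) = sqrt(17) = 4.1231

4.1231


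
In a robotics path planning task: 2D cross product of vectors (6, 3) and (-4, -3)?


u x v = u_x*v_y - u_y*v_x = 6*(-3) - 3*(-4)
= (-18) - (-12) = -6

-6


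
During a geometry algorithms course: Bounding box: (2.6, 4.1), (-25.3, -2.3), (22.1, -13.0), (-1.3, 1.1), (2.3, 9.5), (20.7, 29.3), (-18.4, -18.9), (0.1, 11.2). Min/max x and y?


x range: [-25.3, 22.1]
y range: [-18.9, 29.3]
Bounding box: (-25.3,-18.9) to (22.1,29.3)

(-25.3,-18.9) to (22.1,29.3)


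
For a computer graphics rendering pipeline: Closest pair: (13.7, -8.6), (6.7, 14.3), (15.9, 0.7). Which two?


d(P0,P1) = 23.946, d(P0,P2) = 9.5567, d(P1,P2) = 16.4195
Closest: P0 and P2

Closest pair: (13.7, -8.6) and (15.9, 0.7), distance = 9.5567


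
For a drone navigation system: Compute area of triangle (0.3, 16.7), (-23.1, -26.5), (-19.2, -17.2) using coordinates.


Area = |x_A(y_B-y_C) + x_B(y_C-y_A) + x_C(y_A-y_B)|/2
= |(-2.79) + 783.09 + (-829.44)|/2
= 49.14/2 = 24.57

24.57


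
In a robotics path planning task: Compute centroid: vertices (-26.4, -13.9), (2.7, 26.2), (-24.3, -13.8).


Centroid = ((x_A+x_B+x_C)/3, (y_A+y_B+y_C)/3)
= (((-26.4)+2.7+(-24.3))/3, ((-13.9)+26.2+(-13.8))/3)
= (-16, -0.5)

(-16, -0.5)


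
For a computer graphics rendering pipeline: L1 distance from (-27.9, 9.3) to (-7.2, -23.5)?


|(-27.9)-(-7.2)| + |9.3-(-23.5)| = 20.7 + 32.8 = 53.5

53.5


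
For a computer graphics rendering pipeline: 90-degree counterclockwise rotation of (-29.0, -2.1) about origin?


90° CCW: (x,y) -> (-y, x)
(-29,-2.1) -> (2.1, -29)

(2.1, -29)


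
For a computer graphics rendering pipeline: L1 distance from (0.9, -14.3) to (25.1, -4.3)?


|0.9-25.1| + |(-14.3)-(-4.3)| = 24.2 + 10 = 34.2

34.2


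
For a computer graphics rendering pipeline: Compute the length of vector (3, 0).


|u| = sqrt(3^2 + 0^2) = sqrt(9) = 3

3


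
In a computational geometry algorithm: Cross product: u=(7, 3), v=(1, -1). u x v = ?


u x v = u_x*v_y - u_y*v_x = 7*(-1) - 3*1
= (-7) - 3 = -10

-10


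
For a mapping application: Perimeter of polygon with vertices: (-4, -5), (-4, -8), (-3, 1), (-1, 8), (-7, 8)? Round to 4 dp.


Sides: (-4, -5)->(-4, -8): sqrt(9) = 3, (-4, -8)->(-3, 1): sqrt(82) = 9.055385, (-3, 1)->(-1, 8): sqrt(53) = 7.28011, (-1, 8)->(-7, 8): sqrt(36) = 6, (-7, 8)->(-4, -5): sqrt(178) = 13.341664
Sum = 38.677159
Perimeter = 38.6772

38.6772


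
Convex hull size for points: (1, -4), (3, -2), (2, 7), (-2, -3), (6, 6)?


Convex hull vertices (CCW): (-2, -3), (1, -4), (3, -2), (6, 6), (2, 7)
Count = 5

5


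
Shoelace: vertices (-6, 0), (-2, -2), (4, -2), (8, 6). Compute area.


Shoelace sum: ((-6)*(-2) - (-2)*0) + ((-2)*(-2) - 4*(-2)) + (4*6 - 8*(-2)) + (8*0 - (-6)*6)
= 100
Area = |100|/2 = 50

50


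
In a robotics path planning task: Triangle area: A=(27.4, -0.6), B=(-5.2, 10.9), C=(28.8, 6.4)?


Area = |x_A(y_B-y_C) + x_B(y_C-y_A) + x_C(y_A-y_B)|/2
= |123.3 + (-36.4) + (-331.2)|/2
= 244.3/2 = 122.15

122.15


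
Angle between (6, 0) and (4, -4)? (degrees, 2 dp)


u.v = 24, |u| = sqrt(36) = 6, |v| = sqrt(32) = 5.6569
cos(theta) = u.v/(|u||v|) = 24/sqrt(1152) = 0.707107
theta = acos(0.707107) = 45 degrees

45 degrees


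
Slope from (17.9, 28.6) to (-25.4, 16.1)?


slope = (y2-y1)/(x2-x1) = (16.1-28.6)/((-25.4)-17.9) = (-12.5)/(-43.3) = 0.2887

0.2887


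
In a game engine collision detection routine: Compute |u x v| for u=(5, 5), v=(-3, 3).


|u x v| = |5*3 - 5*(-3)|
= |15 - (-15)| = 30

30


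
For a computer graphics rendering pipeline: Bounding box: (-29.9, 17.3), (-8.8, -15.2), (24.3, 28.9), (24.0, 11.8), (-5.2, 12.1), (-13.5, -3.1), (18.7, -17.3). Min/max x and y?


x range: [-29.9, 24.3]
y range: [-17.3, 28.9]
Bounding box: (-29.9,-17.3) to (24.3,28.9)

(-29.9,-17.3) to (24.3,28.9)


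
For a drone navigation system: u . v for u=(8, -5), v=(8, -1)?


u . v = u_x*v_x + u_y*v_y = 8*8 + (-5)*(-1)
= 64 + 5 = 69

69


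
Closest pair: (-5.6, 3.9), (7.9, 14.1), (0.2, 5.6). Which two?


d(P0,P1) = 16.9201, d(P0,P2) = 6.044, d(P1,P2) = 11.4691
Closest: P0 and P2

Closest pair: (-5.6, 3.9) and (0.2, 5.6), distance = 6.044


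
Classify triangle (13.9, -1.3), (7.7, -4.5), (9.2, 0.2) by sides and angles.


Side lengths squared: AB^2=48.68, BC^2=24.34, CA^2=24.34
Sorted: [24.34, 24.34, 48.68]
By sides: Isosceles, By angles: Right

Isosceles, Right


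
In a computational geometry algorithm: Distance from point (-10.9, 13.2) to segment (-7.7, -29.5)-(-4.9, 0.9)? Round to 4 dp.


Project P onto AB: t = 1 (clamped to [0,1])
Closest point on segment: (-4.9, 0.9)
Distance: 13.6854

13.6854


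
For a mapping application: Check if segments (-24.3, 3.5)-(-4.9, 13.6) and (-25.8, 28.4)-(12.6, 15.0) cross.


Cross products: d1=-936.06, d2=-288.26, d3=498.21, d4=-149.59
d1*d2 < 0 and d3*d4 < 0? no

No, they don't intersect


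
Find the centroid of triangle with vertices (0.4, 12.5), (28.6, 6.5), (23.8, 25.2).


Centroid = ((x_A+x_B+x_C)/3, (y_A+y_B+y_C)/3)
= ((0.4+28.6+23.8)/3, (12.5+6.5+25.2)/3)
= (17.6, 14.7333)

(17.6, 14.7333)
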